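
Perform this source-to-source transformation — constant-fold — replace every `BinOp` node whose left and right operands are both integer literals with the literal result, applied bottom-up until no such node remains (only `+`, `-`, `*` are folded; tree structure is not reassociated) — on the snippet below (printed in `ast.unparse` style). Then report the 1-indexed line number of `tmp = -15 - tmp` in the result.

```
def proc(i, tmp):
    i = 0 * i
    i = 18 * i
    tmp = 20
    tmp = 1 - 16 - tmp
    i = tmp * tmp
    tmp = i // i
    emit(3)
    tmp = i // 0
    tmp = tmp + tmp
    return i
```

Transformed code:
def proc(i, tmp):
    i = 0 * i
    i = 18 * i
    tmp = 20
    tmp = -15 - tmp
    i = tmp * tmp
    tmp = i // i
    emit(3)
    tmp = i // 0
    tmp = tmp + tmp
    return i

5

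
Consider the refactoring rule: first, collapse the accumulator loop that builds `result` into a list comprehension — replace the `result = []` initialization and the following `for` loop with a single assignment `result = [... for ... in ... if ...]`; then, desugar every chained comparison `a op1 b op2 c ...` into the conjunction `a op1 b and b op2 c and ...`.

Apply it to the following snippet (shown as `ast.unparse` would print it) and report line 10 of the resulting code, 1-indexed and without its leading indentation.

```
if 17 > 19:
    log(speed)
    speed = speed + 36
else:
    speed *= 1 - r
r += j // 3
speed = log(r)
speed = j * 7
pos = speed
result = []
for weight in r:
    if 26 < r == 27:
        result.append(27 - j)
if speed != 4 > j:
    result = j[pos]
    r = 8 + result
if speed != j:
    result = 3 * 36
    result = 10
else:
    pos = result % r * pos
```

Transformed code:
if 17 > 19:
    log(speed)
    speed = speed + 36
else:
    speed *= 1 - r
r += j // 3
speed = log(r)
speed = j * 7
pos = speed
result = [27 - j for weight in r if 26 < r and r == 27]
if speed != 4 and 4 > j:
    result = j[pos]
    r = 8 + result
if speed != j:
    result = 3 * 36
    result = 10
else:
    pos = result % r * pos

result = [27 - j for weight in r if 26 < r and r == 27]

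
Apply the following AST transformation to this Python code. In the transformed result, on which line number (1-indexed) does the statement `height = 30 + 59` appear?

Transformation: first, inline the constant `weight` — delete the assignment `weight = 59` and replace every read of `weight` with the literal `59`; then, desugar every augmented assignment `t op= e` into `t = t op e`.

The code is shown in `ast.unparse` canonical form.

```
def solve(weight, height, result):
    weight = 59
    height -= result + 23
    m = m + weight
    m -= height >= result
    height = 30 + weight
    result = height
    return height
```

Transformed code:
def solve(weight, height, result):
    height = height - (result + 23)
    m = m + 59
    m = m - (height >= result)
    height = 30 + 59
    result = height
    return height

5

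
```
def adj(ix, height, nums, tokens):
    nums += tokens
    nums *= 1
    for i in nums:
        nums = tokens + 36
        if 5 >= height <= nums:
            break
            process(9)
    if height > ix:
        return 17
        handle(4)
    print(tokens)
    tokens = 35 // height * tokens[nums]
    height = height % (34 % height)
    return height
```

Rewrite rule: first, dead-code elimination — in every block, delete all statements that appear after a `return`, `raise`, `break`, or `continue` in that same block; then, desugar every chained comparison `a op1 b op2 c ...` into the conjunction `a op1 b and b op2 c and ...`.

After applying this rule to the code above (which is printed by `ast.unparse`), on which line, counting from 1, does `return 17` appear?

9

Transformed code:
def adj(ix, height, nums, tokens):
    nums += tokens
    nums *= 1
    for i in nums:
        nums = tokens + 36
        if 5 >= height and height <= nums:
            break
    if height > ix:
        return 17
    print(tokens)
    tokens = 35 // height * tokens[nums]
    height = height % (34 % height)
    return height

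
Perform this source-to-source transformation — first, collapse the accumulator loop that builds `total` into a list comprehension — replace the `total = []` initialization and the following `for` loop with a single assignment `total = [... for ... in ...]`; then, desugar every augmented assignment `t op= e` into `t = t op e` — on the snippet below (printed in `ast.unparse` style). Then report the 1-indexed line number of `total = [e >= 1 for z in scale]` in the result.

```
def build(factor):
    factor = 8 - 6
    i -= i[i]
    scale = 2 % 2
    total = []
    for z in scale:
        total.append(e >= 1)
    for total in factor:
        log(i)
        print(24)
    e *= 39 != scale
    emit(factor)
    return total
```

5

Transformed code:
def build(factor):
    factor = 8 - 6
    i = i - i[i]
    scale = 2 % 2
    total = [e >= 1 for z in scale]
    for total in factor:
        log(i)
        print(24)
    e = e * (39 != scale)
    emit(factor)
    return total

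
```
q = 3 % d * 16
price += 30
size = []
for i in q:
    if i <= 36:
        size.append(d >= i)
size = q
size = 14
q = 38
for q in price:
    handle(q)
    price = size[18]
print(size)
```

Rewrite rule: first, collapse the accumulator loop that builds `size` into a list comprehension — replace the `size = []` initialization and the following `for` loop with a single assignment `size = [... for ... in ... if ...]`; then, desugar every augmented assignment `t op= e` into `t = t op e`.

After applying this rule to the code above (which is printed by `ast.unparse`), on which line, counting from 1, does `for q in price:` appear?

7

Transformed code:
q = 3 % d * 16
price = price + 30
size = [d >= i for i in q if i <= 36]
size = q
size = 14
q = 38
for q in price:
    handle(q)
    price = size[18]
print(size)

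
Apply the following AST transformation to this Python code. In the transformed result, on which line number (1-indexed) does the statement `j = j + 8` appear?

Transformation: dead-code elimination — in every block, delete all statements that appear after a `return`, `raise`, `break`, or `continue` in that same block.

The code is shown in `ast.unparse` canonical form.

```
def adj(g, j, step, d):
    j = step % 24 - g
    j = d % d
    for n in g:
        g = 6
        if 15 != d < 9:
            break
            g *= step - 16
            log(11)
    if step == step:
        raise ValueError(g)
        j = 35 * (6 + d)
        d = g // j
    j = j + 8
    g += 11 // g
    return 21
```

10

Transformed code:
def adj(g, j, step, d):
    j = step % 24 - g
    j = d % d
    for n in g:
        g = 6
        if 15 != d < 9:
            break
    if step == step:
        raise ValueError(g)
    j = j + 8
    g += 11 // g
    return 21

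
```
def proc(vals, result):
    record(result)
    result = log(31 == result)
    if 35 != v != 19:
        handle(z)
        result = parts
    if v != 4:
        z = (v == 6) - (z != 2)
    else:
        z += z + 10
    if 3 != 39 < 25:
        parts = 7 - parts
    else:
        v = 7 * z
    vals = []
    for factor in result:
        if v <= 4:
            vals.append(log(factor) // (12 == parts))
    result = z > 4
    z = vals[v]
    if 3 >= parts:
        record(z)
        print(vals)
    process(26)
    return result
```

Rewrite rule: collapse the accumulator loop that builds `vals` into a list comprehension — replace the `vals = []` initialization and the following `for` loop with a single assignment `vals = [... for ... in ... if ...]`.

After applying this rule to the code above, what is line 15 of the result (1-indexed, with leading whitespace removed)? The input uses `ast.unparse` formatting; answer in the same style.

Transformed code:
def proc(vals, result):
    record(result)
    result = log(31 == result)
    if 35 != v != 19:
        handle(z)
        result = parts
    if v != 4:
        z = (v == 6) - (z != 2)
    else:
        z += z + 10
    if 3 != 39 < 25:
        parts = 7 - parts
    else:
        v = 7 * z
    vals = [log(factor) // (12 == parts) for factor in result if v <= 4]
    result = z > 4
    z = vals[v]
    if 3 >= parts:
        record(z)
        print(vals)
    process(26)
    return result

vals = [log(factor) // (12 == parts) for factor in result if v <= 4]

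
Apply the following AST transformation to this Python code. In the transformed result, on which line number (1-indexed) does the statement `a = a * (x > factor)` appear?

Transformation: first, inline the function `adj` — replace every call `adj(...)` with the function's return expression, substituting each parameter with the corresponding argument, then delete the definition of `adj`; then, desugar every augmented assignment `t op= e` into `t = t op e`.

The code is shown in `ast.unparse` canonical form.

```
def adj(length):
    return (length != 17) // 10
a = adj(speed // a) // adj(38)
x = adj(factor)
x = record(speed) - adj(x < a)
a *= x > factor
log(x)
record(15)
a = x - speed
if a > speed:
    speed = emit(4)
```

4

Transformed code:
a = (speed // a != 17) // 10 // ((38 != 17) // 10)
x = (factor != 17) // 10
x = record(speed) - ((x < a) != 17) // 10
a = a * (x > factor)
log(x)
record(15)
a = x - speed
if a > speed:
    speed = emit(4)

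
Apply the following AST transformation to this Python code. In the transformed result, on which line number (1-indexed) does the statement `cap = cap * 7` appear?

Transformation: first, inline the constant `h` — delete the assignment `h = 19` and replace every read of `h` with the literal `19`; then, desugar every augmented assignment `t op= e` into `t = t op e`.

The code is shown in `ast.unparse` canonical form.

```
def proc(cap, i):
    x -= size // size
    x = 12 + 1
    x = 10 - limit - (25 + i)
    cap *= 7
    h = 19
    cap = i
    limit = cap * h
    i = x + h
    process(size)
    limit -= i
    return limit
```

Transformed code:
def proc(cap, i):
    x = x - size // size
    x = 12 + 1
    x = 10 - limit - (25 + i)
    cap = cap * 7
    cap = i
    limit = cap * 19
    i = x + 19
    process(size)
    limit = limit - i
    return limit

5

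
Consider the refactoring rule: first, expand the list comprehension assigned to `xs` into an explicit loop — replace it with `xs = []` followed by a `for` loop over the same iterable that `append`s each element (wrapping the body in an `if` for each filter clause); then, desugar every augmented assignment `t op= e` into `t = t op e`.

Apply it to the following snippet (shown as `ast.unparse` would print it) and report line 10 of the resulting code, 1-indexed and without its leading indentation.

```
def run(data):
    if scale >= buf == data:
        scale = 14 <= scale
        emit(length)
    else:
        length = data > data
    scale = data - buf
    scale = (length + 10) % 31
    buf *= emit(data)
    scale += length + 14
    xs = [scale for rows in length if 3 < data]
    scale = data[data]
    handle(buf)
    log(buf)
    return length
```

Transformed code:
def run(data):
    if scale >= buf == data:
        scale = 14 <= scale
        emit(length)
    else:
        length = data > data
    scale = data - buf
    scale = (length + 10) % 31
    buf = buf * emit(data)
    scale = scale + (length + 14)
    xs = []
    for rows in length:
        if 3 < data:
            xs.append(scale)
    scale = data[data]
    handle(buf)
    log(buf)
    return length

scale = scale + (length + 14)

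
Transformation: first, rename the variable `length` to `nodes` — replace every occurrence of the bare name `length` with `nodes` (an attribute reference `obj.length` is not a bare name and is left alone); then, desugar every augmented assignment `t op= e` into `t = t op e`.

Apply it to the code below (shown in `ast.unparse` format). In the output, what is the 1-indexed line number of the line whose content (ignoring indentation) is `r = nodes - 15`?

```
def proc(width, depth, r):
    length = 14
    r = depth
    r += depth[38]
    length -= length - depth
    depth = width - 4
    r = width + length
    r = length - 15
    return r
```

Transformed code:
def proc(width, depth, r):
    nodes = 14
    r = depth
    r = r + depth[38]
    nodes = nodes - (nodes - depth)
    depth = width - 4
    r = width + nodes
    r = nodes - 15
    return r

8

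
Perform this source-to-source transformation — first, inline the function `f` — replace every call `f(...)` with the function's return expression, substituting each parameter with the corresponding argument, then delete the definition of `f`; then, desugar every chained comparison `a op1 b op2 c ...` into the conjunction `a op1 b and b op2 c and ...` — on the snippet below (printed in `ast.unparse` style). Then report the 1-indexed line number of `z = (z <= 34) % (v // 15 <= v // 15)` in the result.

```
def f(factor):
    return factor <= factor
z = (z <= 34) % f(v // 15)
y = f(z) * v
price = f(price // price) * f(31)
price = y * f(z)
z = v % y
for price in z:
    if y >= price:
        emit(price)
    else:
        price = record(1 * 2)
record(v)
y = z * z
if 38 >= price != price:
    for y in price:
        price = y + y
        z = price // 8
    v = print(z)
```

Transformed code:
z = (z <= 34) % (v // 15 <= v // 15)
y = (z <= z) * v
price = (price // price <= price // price) * (31 <= 31)
price = y * (z <= z)
z = v % y
for price in z:
    if y >= price:
        emit(price)
    else:
        price = record(1 * 2)
record(v)
y = z * z
if 38 >= price and price != price:
    for y in price:
        price = y + y
        z = price // 8
    v = print(z)

1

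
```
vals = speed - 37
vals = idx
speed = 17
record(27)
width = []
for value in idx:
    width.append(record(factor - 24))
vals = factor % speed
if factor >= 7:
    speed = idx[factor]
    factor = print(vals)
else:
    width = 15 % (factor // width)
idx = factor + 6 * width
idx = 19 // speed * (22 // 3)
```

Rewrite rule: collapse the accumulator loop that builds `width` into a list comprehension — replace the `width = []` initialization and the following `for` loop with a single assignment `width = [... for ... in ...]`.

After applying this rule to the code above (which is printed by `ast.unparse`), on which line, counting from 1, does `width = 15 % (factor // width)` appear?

11

Transformed code:
vals = speed - 37
vals = idx
speed = 17
record(27)
width = [record(factor - 24) for value in idx]
vals = factor % speed
if factor >= 7:
    speed = idx[factor]
    factor = print(vals)
else:
    width = 15 % (factor // width)
idx = factor + 6 * width
idx = 19 // speed * (22 // 3)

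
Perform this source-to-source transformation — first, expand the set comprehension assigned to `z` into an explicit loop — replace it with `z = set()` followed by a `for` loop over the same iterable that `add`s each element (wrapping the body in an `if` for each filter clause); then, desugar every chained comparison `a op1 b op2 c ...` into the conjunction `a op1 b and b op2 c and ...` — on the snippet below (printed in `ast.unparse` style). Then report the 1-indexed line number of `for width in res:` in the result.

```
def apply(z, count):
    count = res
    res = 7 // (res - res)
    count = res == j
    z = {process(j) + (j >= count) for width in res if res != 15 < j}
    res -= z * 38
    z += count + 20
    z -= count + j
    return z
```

Transformed code:
def apply(z, count):
    count = res
    res = 7 // (res - res)
    count = res == j
    z = set()
    for width in res:
        if res != 15 and 15 < j:
            z.add(process(j) + (j >= count))
    res -= z * 38
    z += count + 20
    z -= count + j
    return z

6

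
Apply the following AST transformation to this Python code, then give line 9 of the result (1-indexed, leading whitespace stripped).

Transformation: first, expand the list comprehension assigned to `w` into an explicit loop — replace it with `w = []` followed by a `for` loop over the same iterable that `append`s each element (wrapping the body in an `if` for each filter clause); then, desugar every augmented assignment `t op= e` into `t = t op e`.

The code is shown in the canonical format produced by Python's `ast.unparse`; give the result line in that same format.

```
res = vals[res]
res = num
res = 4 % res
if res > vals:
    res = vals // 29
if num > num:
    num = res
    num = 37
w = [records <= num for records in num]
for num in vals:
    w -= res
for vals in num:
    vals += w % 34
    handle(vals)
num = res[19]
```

Transformed code:
res = vals[res]
res = num
res = 4 % res
if res > vals:
    res = vals // 29
if num > num:
    num = res
    num = 37
w = []
for records in num:
    w.append(records <= num)
for num in vals:
    w = w - res
for vals in num:
    vals = vals + w % 34
    handle(vals)
num = res[19]

w = []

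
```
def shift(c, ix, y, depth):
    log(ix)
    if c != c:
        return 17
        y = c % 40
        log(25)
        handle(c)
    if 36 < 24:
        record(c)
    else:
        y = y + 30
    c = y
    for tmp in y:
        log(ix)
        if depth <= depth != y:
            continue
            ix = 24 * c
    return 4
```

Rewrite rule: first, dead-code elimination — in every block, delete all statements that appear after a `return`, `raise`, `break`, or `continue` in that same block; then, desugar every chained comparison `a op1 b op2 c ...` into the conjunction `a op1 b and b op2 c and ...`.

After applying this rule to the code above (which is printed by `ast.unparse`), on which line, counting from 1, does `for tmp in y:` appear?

10

Transformed code:
def shift(c, ix, y, depth):
    log(ix)
    if c != c:
        return 17
    if 36 < 24:
        record(c)
    else:
        y = y + 30
    c = y
    for tmp in y:
        log(ix)
        if depth <= depth and depth != y:
            continue
    return 4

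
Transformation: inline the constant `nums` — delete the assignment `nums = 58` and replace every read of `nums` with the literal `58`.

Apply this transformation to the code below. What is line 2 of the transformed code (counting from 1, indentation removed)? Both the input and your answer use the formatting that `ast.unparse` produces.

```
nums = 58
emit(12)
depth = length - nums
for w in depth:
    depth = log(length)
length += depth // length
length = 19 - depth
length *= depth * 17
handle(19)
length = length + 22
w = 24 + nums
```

Transformed code:
emit(12)
depth = length - 58
for w in depth:
    depth = log(length)
length += depth // length
length = 19 - depth
length *= depth * 17
handle(19)
length = length + 22
w = 24 + 58

depth = length - 58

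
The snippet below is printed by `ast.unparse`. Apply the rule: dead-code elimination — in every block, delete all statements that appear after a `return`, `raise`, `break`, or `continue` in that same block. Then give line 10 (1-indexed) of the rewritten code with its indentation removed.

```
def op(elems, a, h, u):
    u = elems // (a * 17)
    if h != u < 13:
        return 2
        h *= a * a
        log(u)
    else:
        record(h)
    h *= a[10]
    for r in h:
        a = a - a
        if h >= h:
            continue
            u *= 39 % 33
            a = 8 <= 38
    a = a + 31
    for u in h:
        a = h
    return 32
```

if h >= h:

Transformed code:
def op(elems, a, h, u):
    u = elems // (a * 17)
    if h != u < 13:
        return 2
    else:
        record(h)
    h *= a[10]
    for r in h:
        a = a - a
        if h >= h:
            continue
    a = a + 31
    for u in h:
        a = h
    return 32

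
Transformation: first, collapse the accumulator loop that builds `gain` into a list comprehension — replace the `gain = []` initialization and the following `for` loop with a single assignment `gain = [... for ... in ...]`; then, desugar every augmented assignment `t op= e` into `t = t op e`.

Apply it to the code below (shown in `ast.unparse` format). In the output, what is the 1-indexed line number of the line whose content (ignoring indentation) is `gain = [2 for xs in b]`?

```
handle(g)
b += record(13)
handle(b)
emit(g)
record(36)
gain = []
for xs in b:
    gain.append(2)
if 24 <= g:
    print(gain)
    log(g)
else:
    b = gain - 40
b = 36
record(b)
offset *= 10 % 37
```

6

Transformed code:
handle(g)
b = b + record(13)
handle(b)
emit(g)
record(36)
gain = [2 for xs in b]
if 24 <= g:
    print(gain)
    log(g)
else:
    b = gain - 40
b = 36
record(b)
offset = offset * (10 % 37)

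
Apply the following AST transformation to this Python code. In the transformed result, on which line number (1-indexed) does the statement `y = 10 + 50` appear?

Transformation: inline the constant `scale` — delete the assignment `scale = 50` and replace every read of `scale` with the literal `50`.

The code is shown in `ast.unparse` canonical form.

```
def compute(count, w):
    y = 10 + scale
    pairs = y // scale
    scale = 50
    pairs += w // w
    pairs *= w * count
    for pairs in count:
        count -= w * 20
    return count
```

Transformed code:
def compute(count, w):
    y = 10 + 50
    pairs = y // 50
    pairs += w // w
    pairs *= w * count
    for pairs in count:
        count -= w * 20
    return count

2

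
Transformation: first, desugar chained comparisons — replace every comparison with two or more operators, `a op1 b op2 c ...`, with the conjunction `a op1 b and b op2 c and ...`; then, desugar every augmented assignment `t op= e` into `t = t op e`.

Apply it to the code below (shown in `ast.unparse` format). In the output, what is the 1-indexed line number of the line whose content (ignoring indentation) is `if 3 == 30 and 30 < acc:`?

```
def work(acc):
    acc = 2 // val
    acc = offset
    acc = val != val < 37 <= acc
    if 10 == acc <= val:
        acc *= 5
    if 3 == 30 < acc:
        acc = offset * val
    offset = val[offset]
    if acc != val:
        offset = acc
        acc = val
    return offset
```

7

Transformed code:
def work(acc):
    acc = 2 // val
    acc = offset
    acc = val != val and val < 37 and (37 <= acc)
    if 10 == acc and acc <= val:
        acc = acc * 5
    if 3 == 30 and 30 < acc:
        acc = offset * val
    offset = val[offset]
    if acc != val:
        offset = acc
        acc = val
    return offset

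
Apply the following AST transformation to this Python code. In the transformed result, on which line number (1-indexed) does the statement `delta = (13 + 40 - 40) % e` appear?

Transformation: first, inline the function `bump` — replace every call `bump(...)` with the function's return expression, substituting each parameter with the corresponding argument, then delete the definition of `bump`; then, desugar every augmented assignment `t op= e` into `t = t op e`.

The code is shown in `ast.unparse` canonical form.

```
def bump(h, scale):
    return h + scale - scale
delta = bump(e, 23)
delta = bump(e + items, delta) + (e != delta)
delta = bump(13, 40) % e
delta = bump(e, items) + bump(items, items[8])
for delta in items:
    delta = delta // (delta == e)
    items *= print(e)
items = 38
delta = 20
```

Transformed code:
delta = e + 23 - 23
delta = e + items + delta - delta + (e != delta)
delta = (13 + 40 - 40) % e
delta = e + items - items + (items + items[8] - items[8])
for delta in items:
    delta = delta // (delta == e)
    items = items * print(e)
items = 38
delta = 20

3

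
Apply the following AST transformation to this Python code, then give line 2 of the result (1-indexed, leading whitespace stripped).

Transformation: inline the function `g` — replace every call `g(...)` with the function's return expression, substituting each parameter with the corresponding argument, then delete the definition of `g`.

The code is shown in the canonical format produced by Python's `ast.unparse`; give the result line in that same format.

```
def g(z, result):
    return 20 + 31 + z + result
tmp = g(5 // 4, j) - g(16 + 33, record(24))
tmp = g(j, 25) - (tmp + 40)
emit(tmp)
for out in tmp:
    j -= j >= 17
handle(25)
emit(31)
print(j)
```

tmp = 20 + 31 + j + 25 - (tmp + 40)

Transformed code:
tmp = 20 + 31 + 5 // 4 + j - (20 + 31 + (16 + 33) + record(24))
tmp = 20 + 31 + j + 25 - (tmp + 40)
emit(tmp)
for out in tmp:
    j -= j >= 17
handle(25)
emit(31)
print(j)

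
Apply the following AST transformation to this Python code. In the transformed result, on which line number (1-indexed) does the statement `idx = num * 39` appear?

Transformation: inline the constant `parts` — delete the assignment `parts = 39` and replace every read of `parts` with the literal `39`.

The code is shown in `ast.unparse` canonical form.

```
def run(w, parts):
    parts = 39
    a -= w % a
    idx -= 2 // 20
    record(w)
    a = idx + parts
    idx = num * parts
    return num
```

6

Transformed code:
def run(w, parts):
    a -= w % a
    idx -= 2 // 20
    record(w)
    a = idx + 39
    idx = num * 39
    return num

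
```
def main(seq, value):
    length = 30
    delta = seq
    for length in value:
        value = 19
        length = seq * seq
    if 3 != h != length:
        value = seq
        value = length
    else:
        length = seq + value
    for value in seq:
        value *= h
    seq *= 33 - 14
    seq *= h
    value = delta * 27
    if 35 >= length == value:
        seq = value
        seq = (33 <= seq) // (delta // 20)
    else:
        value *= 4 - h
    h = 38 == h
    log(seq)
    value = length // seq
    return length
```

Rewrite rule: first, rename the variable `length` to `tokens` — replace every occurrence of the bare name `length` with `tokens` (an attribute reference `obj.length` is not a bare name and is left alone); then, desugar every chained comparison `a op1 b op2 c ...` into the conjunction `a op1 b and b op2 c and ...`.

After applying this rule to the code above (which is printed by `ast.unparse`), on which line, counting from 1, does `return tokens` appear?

25

Transformed code:
def main(seq, value):
    tokens = 30
    delta = seq
    for tokens in value:
        value = 19
        tokens = seq * seq
    if 3 != h and h != tokens:
        value = seq
        value = tokens
    else:
        tokens = seq + value
    for value in seq:
        value *= h
    seq *= 33 - 14
    seq *= h
    value = delta * 27
    if 35 >= tokens and tokens == value:
        seq = value
        seq = (33 <= seq) // (delta // 20)
    else:
        value *= 4 - h
    h = 38 == h
    log(seq)
    value = tokens // seq
    return tokens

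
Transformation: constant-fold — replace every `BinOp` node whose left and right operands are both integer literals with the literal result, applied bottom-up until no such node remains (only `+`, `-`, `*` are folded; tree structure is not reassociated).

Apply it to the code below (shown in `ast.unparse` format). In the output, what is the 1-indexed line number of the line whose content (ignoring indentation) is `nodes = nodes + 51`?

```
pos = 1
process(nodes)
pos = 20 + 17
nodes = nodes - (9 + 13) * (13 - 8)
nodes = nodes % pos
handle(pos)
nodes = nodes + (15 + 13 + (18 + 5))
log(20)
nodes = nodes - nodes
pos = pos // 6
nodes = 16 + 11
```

7

Transformed code:
pos = 1
process(nodes)
pos = 37
nodes = nodes - 110
nodes = nodes % pos
handle(pos)
nodes = nodes + 51
log(20)
nodes = nodes - nodes
pos = pos // 6
nodes = 27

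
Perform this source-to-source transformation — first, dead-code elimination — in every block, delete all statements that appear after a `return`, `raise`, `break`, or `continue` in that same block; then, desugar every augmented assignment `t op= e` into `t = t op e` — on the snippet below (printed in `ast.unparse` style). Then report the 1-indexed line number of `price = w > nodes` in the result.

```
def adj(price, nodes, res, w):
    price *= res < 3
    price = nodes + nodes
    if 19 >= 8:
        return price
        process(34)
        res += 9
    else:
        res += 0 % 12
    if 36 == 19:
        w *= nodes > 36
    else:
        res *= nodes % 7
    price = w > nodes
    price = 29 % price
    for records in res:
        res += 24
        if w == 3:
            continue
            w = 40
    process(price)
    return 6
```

Transformed code:
def adj(price, nodes, res, w):
    price = price * (res < 3)
    price = nodes + nodes
    if 19 >= 8:
        return price
    else:
        res = res + 0 % 12
    if 36 == 19:
        w = w * (nodes > 36)
    else:
        res = res * (nodes % 7)
    price = w > nodes
    price = 29 % price
    for records in res:
        res = res + 24
        if w == 3:
            continue
    process(price)
    return 6

12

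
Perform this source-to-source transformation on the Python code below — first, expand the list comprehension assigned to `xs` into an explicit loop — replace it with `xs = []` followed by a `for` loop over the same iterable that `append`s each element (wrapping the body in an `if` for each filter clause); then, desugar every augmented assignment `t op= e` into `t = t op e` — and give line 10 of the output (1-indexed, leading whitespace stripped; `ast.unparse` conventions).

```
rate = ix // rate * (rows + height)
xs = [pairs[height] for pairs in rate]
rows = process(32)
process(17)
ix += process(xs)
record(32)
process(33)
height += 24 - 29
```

height = height + (24 - 29)

Transformed code:
rate = ix // rate * (rows + height)
xs = []
for pairs in rate:
    xs.append(pairs[height])
rows = process(32)
process(17)
ix = ix + process(xs)
record(32)
process(33)
height = height + (24 - 29)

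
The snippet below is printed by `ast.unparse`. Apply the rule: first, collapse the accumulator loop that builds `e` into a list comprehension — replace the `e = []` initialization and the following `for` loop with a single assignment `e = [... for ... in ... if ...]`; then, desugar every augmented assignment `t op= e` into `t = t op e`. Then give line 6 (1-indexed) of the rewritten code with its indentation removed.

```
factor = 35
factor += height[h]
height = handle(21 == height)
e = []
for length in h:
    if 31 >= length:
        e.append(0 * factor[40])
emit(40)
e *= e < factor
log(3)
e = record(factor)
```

e = e * (e < factor)

Transformed code:
factor = 35
factor = factor + height[h]
height = handle(21 == height)
e = [0 * factor[40] for length in h if 31 >= length]
emit(40)
e = e * (e < factor)
log(3)
e = record(factor)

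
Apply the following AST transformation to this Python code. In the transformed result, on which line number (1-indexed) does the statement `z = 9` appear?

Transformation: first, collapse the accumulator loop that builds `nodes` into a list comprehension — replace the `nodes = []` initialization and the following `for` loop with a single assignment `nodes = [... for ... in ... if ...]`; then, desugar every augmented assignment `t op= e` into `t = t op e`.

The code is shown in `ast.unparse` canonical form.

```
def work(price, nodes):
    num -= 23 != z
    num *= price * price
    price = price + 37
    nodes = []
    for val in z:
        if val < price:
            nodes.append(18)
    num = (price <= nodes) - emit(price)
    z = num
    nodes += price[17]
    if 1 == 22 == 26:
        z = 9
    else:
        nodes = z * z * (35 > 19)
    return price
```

10

Transformed code:
def work(price, nodes):
    num = num - (23 != z)
    num = num * (price * price)
    price = price + 37
    nodes = [18 for val in z if val < price]
    num = (price <= nodes) - emit(price)
    z = num
    nodes = nodes + price[17]
    if 1 == 22 == 26:
        z = 9
    else:
        nodes = z * z * (35 > 19)
    return price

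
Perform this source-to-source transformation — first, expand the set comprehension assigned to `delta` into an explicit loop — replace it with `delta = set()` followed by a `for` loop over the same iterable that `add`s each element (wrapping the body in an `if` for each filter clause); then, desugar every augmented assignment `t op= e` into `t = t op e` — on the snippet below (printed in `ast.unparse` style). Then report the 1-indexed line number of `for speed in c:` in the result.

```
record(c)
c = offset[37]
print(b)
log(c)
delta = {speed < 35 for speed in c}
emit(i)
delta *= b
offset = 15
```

6

Transformed code:
record(c)
c = offset[37]
print(b)
log(c)
delta = set()
for speed in c:
    delta.add(speed < 35)
emit(i)
delta = delta * b
offset = 15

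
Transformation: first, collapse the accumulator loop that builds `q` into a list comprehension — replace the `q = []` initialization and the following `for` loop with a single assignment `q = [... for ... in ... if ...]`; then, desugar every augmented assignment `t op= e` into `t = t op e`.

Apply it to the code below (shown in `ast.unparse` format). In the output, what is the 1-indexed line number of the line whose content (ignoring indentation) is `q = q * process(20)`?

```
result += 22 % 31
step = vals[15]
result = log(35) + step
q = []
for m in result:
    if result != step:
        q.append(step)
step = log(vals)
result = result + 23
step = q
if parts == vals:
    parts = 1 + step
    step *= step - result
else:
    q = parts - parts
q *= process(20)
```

Transformed code:
result = result + 22 % 31
step = vals[15]
result = log(35) + step
q = [step for m in result if result != step]
step = log(vals)
result = result + 23
step = q
if parts == vals:
    parts = 1 + step
    step = step * (step - result)
else:
    q = parts - parts
q = q * process(20)

13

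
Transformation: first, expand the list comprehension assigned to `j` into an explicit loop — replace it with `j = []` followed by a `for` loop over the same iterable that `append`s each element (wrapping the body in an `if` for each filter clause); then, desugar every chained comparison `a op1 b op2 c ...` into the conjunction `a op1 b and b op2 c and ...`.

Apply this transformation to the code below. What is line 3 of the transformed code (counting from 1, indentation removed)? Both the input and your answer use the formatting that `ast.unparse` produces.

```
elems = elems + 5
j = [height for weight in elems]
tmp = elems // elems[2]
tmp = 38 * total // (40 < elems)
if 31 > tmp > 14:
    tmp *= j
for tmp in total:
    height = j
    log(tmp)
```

for weight in elems:

Transformed code:
elems = elems + 5
j = []
for weight in elems:
    j.append(height)
tmp = elems // elems[2]
tmp = 38 * total // (40 < elems)
if 31 > tmp and tmp > 14:
    tmp *= j
for tmp in total:
    height = j
    log(tmp)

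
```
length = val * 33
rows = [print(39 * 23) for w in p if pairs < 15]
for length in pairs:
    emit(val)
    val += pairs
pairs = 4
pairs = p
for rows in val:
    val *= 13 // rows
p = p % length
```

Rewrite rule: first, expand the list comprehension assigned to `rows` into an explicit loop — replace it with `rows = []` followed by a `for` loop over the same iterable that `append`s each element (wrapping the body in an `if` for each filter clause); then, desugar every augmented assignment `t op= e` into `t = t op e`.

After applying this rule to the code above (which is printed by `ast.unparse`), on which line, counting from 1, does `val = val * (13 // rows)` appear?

Transformed code:
length = val * 33
rows = []
for w in p:
    if pairs < 15:
        rows.append(print(39 * 23))
for length in pairs:
    emit(val)
    val = val + pairs
pairs = 4
pairs = p
for rows in val:
    val = val * (13 // rows)
p = p % length

12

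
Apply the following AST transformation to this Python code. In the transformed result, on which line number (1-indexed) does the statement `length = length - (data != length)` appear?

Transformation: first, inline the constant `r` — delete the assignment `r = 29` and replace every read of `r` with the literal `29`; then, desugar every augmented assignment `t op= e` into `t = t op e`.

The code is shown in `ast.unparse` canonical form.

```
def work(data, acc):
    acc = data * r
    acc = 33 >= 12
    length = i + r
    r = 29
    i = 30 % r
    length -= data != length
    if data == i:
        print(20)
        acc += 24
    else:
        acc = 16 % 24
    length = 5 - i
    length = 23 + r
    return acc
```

6

Transformed code:
def work(data, acc):
    acc = data * 29
    acc = 33 >= 12
    length = i + 29
    i = 30 % 29
    length = length - (data != length)
    if data == i:
        print(20)
        acc = acc + 24
    else:
        acc = 16 % 24
    length = 5 - i
    length = 23 + 29
    return acc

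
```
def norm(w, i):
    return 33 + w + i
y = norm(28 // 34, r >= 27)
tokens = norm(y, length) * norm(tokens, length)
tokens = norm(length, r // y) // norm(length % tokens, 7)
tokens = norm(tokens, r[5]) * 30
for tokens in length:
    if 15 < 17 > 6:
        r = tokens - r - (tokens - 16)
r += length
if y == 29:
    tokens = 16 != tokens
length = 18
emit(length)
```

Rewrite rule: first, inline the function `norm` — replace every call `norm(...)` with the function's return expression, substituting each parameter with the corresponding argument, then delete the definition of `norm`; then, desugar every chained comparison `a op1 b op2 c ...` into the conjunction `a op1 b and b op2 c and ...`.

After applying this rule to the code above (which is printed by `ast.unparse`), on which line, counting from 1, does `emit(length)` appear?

Transformed code:
y = 33 + 28 // 34 + (r >= 27)
tokens = (33 + y + length) * (33 + tokens + length)
tokens = (33 + length + r // y) // (33 + length % tokens + 7)
tokens = (33 + tokens + r[5]) * 30
for tokens in length:
    if 15 < 17 and 17 > 6:
        r = tokens - r - (tokens - 16)
r += length
if y == 29:
    tokens = 16 != tokens
length = 18
emit(length)

12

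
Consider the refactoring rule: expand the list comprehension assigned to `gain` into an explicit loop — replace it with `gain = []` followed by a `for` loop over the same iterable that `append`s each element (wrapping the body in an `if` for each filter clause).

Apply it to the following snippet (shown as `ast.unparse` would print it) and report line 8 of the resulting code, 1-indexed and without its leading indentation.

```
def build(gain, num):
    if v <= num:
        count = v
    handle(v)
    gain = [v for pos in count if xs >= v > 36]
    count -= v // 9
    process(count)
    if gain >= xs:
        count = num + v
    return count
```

gain.append(v)

Transformed code:
def build(gain, num):
    if v <= num:
        count = v
    handle(v)
    gain = []
    for pos in count:
        if xs >= v > 36:
            gain.append(v)
    count -= v // 9
    process(count)
    if gain >= xs:
        count = num + v
    return count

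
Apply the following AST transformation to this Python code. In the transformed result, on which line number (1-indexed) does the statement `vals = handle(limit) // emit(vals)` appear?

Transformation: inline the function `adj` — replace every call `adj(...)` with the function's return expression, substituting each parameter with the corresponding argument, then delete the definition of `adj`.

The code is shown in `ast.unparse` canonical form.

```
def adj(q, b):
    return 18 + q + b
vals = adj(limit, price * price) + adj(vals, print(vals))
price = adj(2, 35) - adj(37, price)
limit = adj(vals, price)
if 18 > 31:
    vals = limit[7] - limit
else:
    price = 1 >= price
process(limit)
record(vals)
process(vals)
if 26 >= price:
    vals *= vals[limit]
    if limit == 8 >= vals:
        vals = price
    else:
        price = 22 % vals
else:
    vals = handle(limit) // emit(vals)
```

Transformed code:
vals = 18 + limit + price * price + (18 + vals + print(vals))
price = 18 + 2 + 35 - (18 + 37 + price)
limit = 18 + vals + price
if 18 > 31:
    vals = limit[7] - limit
else:
    price = 1 >= price
process(limit)
record(vals)
process(vals)
if 26 >= price:
    vals *= vals[limit]
    if limit == 8 >= vals:
        vals = price
    else:
        price = 22 % vals
else:
    vals = handle(limit) // emit(vals)

18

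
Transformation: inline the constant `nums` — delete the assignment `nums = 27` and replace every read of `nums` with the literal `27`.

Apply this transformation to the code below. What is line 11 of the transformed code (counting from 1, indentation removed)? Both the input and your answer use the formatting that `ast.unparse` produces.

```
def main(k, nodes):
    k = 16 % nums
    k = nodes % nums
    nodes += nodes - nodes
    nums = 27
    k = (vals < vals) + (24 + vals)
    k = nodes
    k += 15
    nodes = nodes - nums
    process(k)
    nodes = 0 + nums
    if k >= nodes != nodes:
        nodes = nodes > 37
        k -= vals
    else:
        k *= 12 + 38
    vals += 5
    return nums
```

if k >= nodes != nodes:

Transformed code:
def main(k, nodes):
    k = 16 % 27
    k = nodes % 27
    nodes += nodes - nodes
    k = (vals < vals) + (24 + vals)
    k = nodes
    k += 15
    nodes = nodes - 27
    process(k)
    nodes = 0 + 27
    if k >= nodes != nodes:
        nodes = nodes > 37
        k -= vals
    else:
        k *= 12 + 38
    vals += 5
    return 27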